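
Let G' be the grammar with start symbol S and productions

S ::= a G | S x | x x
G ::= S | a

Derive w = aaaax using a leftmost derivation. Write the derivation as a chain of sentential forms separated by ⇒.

S ⇒ Sx ⇒ aGx ⇒ aSx ⇒ aaGx ⇒ aaSx ⇒ aaaGx ⇒ aaaax

S ⇒ Sx   [S ::= S x]
Sx ⇒ aGx   [S ::= a G]
aGx ⇒ aSx   [G ::= S]
aSx ⇒ aaGx   [S ::= a G]
aaGx ⇒ aaSx   [G ::= S]
aaSx ⇒ aaaGx   [S ::= a G]
aaaGx ⇒ aaaax   [G ::= a]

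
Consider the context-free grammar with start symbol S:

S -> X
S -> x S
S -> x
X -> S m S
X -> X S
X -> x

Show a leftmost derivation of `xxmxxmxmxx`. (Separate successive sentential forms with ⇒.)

S ⇒ X   [S -> X]
X ⇒ SmS   [X -> S m S]
SmS ⇒ XmS   [S -> X]
XmS ⇒ SmSmS   [X -> S m S]
SmSmS ⇒ xSmSmS   [S -> x S]
xSmSmS ⇒ xxmSmS   [S -> x]
xxmSmS ⇒ xxmXmS   [S -> X]
xxmXmS ⇒ xxmSmSmS   [X -> S m S]
xxmSmSmS ⇒ xxmxSmSmS   [S -> x S]
xxmxSmSmS ⇒ xxmxxmSmS   [S -> x]
xxmxxmSmS ⇒ xxmxxmxmS   [S -> x]
xxmxxmxmS ⇒ xxmxxmxmxS   [S -> x S]
xxmxxmxmxS ⇒ xxmxxmxmxx   [S -> x]

S⇒X⇒SmS⇒XmS⇒SmSmS⇒xSmSmS⇒xxmSmS⇒xxmXmS⇒xxmSmSmS⇒xxmxSmSmS⇒xxmxxmSmS⇒xxmxxmxmS⇒xxmxxmxmxS⇒xxmxxmxmxx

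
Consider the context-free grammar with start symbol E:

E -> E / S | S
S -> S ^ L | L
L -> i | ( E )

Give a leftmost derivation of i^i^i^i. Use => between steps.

E => S => S^L => S^L^L => S^L^L^L => L^L^L^L => i^L^L^L => i^i^L^L => i^i^i^L => i^i^i^i

E => S   [E -> S]
S => S^L   [S -> S ^ L]
S^L => S^L^L   [S -> S ^ L]
S^L^L => S^L^L^L   [S -> S ^ L]
S^L^L^L => L^L^L^L   [S -> L]
L^L^L^L => i^L^L^L   [L -> i]
i^L^L^L => i^i^L^L   [L -> i]
i^i^L^L => i^i^i^L   [L -> i]
i^i^i^L => i^i^i^i   [L -> i]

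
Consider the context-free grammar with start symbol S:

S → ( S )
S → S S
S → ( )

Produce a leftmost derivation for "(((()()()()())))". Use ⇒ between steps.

S ⇒ (S) ⇒ ((S)) ⇒ (((S))) ⇒ (((SS))) ⇒ (((SSS))) ⇒ (((SSSS))) ⇒ (((SSSSS))) ⇒ (((()SSSS))) ⇒ (((()()SSS))) ⇒ (((()()()SS))) ⇒ (((()()()()S))) ⇒ (((()()()()())))

S ⇒ (S)   [S → ( S )]
(S) ⇒ ((S))   [S → ( S )]
((S)) ⇒ (((S)))   [S → ( S )]
(((S))) ⇒ (((SS)))   [S → S S]
(((SS))) ⇒ (((SSS)))   [S → S S]
(((SSS))) ⇒ (((SSSS)))   [S → S S]
(((SSSS))) ⇒ (((SSSSS)))   [S → S S]
(((SSSSS))) ⇒ (((()SSSS)))   [S → ( )]
(((()SSSS))) ⇒ (((()()SSS)))   [S → ( )]
(((()()SSS))) ⇒ (((()()()SS)))   [S → ( )]
(((()()()SS))) ⇒ (((()()()()S)))   [S → ( )]
(((()()()()S))) ⇒ (((()()()()())))   [S → ( )]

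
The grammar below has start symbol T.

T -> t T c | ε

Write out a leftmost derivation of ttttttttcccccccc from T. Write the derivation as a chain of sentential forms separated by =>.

T => tTc   [T -> t T c]
tTc => ttTcc   [T -> t T c]
ttTcc => tttTccc   [T -> t T c]
tttTccc => ttttTcccc   [T -> t T c]
ttttTcccc => tttttTccccc   [T -> t T c]
tttttTccccc => ttttttTcccccc   [T -> t T c]
ttttttTcccccc => tttttttTccccccc   [T -> t T c]
tttttttTccccccc => ttttttttTcccccccc   [T -> t T c]
ttttttttTcccccccc => ttttttttcccccccc   [T -> ε]

T=>tTc=>ttTcc=>tttTccc=>ttttTcccc=>tttttTccccc=>ttttttTcccccc=>tttttttTccccccc=>ttttttttTcccccccc=>ttttttttcccccccc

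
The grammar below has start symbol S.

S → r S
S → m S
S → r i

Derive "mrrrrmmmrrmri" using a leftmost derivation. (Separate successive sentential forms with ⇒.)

S ⇒ mS   [S → m S]
mS ⇒ mrS   [S → r S]
mrS ⇒ mrrS   [S → r S]
mrrS ⇒ mrrrS   [S → r S]
mrrrS ⇒ mrrrrS   [S → r S]
mrrrrS ⇒ mrrrrmS   [S → m S]
mrrrrmS ⇒ mrrrrmmS   [S → m S]
mrrrrmmS ⇒ mrrrrmmmS   [S → m S]
mrrrrmmmS ⇒ mrrrrmmmrS   [S → r S]
mrrrrmmmrS ⇒ mrrrrmmmrrS   [S → r S]
mrrrrmmmrrS ⇒ mrrrrmmmrrmS   [S → m S]
mrrrrmmmrrmS ⇒ mrrrrmmmrrmri   [S → r i]

S⇒mS⇒mrS⇒mrrS⇒mrrrS⇒mrrrrS⇒mrrrrmS⇒mrrrrmmS⇒mrrrrmmmS⇒mrrrrmmmrS⇒mrrrrmmmrrS⇒mrrrrmmmrrmS⇒mrrrrmmmrrmri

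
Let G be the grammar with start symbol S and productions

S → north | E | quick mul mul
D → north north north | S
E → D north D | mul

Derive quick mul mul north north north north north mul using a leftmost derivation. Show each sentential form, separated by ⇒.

S ⇒ E ⇒ D north D ⇒ S north D ⇒ E north D ⇒ D north D north D ⇒ S north D north D ⇒ quick mul mul north D north D ⇒ quick mul mul north north north north north D ⇒ quick mul mul north north north north north S ⇒ quick mul mul north north north north north E ⇒ quick mul mul north north north north north mul

S ⇒ E   [S → E]
E ⇒ D north D   [E → D north D]
D north D ⇒ S north D   [D → S]
S north D ⇒ E north D   [S → E]
E north D ⇒ D north D north D   [E → D north D]
D north D north D ⇒ S north D north D   [D → S]
S north D north D ⇒ quick mul mul north D north D   [S → quick mul mul]
quick mul mul north D north D ⇒ quick mul mul north north north north north D   [D → north north north]
quick mul mul north north north north north D ⇒ quick mul mul north north north north north S   [D → S]
quick mul mul north north north north north S ⇒ quick mul mul north north north north north E   [S → E]
quick mul mul north north north north north E ⇒ quick mul mul north north north north north mul   [E → mul]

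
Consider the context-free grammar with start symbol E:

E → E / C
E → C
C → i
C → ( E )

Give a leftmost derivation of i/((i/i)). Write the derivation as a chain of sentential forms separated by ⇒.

E ⇒ E/C ⇒ C/C ⇒ i/C ⇒ i/(E) ⇒ i/(C) ⇒ i/((E)) ⇒ i/((E/C)) ⇒ i/((C/C)) ⇒ i/((i/C)) ⇒ i/((i/i))

E ⇒ E/C   [E → E / C]
E/C ⇒ C/C   [E → C]
C/C ⇒ i/C   [C → i]
i/C ⇒ i/(E)   [C → ( E )]
i/(E) ⇒ i/(C)   [E → C]
i/(C) ⇒ i/((E))   [C → ( E )]
i/((E)) ⇒ i/((E/C))   [E → E / C]
i/((E/C)) ⇒ i/((C/C))   [E → C]
i/((C/C)) ⇒ i/((i/C))   [C → i]
i/((i/C)) ⇒ i/((i/i))   [C → i]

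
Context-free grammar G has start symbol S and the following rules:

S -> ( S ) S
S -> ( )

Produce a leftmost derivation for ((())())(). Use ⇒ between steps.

S ⇒ (S)S ⇒ ((S)S)S ⇒ ((())S)S ⇒ ((())())S ⇒ ((())())()

S ⇒ (S)S   [S -> ( S ) S]
(S)S ⇒ ((S)S)S   [S -> ( S ) S]
((S)S)S ⇒ ((())S)S   [S -> ( )]
((())S)S ⇒ ((())())S   [S -> ( )]
((())())S ⇒ ((())())()   [S -> ( )]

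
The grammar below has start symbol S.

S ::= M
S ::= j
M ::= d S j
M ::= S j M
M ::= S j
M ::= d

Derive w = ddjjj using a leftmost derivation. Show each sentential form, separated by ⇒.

S ⇒ M ⇒ dSj ⇒ dMj ⇒ ddSjj ⇒ ddjjj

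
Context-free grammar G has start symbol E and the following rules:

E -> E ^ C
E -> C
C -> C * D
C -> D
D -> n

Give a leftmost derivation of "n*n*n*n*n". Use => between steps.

E => C => C*D => C*D*D => C*D*D*D => C*D*D*D*D => D*D*D*D*D => n*D*D*D*D => n*n*D*D*D => n*n*n*D*D => n*n*n*n*D => n*n*n*n*n

E => C   [E -> C]
C => C*D   [C -> C * D]
C*D => C*D*D   [C -> C * D]
C*D*D => C*D*D*D   [C -> C * D]
C*D*D*D => C*D*D*D*D   [C -> C * D]
C*D*D*D*D => D*D*D*D*D   [C -> D]
D*D*D*D*D => n*D*D*D*D   [D -> n]
n*D*D*D*D => n*n*D*D*D   [D -> n]
n*n*D*D*D => n*n*n*D*D   [D -> n]
n*n*n*D*D => n*n*n*n*D   [D -> n]
n*n*n*n*D => n*n*n*n*n   [D -> n]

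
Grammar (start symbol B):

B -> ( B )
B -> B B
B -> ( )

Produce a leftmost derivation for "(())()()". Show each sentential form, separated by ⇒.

B ⇒ BB   [B -> B B]
BB ⇒ BBB   [B -> B B]
BBB ⇒ (B)BB   [B -> ( B )]
(B)BB ⇒ (())BB   [B -> ( )]
(())BB ⇒ (())()B   [B -> ( )]
(())()B ⇒ (())()()   [B -> ( )]

B ⇒ BB ⇒ BBB ⇒ (B)BB ⇒ (())BB ⇒ (())()B ⇒ (())()()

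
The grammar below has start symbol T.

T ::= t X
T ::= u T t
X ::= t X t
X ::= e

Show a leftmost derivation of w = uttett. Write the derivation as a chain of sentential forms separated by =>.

T => uTt => utXt => uttXtt => uttett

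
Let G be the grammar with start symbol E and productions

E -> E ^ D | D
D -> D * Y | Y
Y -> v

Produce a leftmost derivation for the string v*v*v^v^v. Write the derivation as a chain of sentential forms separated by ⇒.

E ⇒ E^D   [E -> E ^ D]
E^D ⇒ E^D^D   [E -> E ^ D]
E^D^D ⇒ D^D^D   [E -> D]
D^D^D ⇒ D*Y^D^D   [D -> D * Y]
D*Y^D^D ⇒ D*Y*Y^D^D   [D -> D * Y]
D*Y*Y^D^D ⇒ Y*Y*Y^D^D   [D -> Y]
Y*Y*Y^D^D ⇒ v*Y*Y^D^D   [Y -> v]
v*Y*Y^D^D ⇒ v*v*Y^D^D   [Y -> v]
v*v*Y^D^D ⇒ v*v*v^D^D   [Y -> v]
v*v*v^D^D ⇒ v*v*v^Y^D   [D -> Y]
v*v*v^Y^D ⇒ v*v*v^v^D   [Y -> v]
v*v*v^v^D ⇒ v*v*v^v^Y   [D -> Y]
v*v*v^v^Y ⇒ v*v*v^v^v   [Y -> v]

E⇒E^D⇒E^D^D⇒D^D^D⇒D*Y^D^D⇒D*Y*Y^D^D⇒Y*Y*Y^D^D⇒v*Y*Y^D^D⇒v*v*Y^D^D⇒v*v*v^D^D⇒v*v*v^Y^D⇒v*v*v^v^D⇒v*v*v^v^Y⇒v*v*v^v^v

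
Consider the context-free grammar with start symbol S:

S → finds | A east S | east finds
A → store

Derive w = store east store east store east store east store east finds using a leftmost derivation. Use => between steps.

S => A east S => store east S => store east A east S => store east store east S => store east store east A east S => store east store east store east S => store east store east store east A east S => store east store east store east store east S => store east store east store east store east A east S => store east store east store east store east store east S => store east store east store east store east store east finds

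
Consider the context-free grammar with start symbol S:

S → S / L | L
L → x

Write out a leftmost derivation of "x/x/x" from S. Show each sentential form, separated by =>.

S => S/L => S/L/L => L/L/L => x/L/L => x/x/L => x/x/x

S => S/L   [S → S / L]
S/L => S/L/L   [S → S / L]
S/L/L => L/L/L   [S → L]
L/L/L => x/L/L   [L → x]
x/L/L => x/x/L   [L → x]
x/x/L => x/x/x   [L → x]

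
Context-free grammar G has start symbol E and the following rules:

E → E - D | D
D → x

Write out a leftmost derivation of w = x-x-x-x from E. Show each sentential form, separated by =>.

E => E-D   [E → E - D]
E-D => E-D-D   [E → E - D]
E-D-D => E-D-D-D   [E → E - D]
E-D-D-D => D-D-D-D   [E → D]
D-D-D-D => x-D-D-D   [D → x]
x-D-D-D => x-x-D-D   [D → x]
x-x-D-D => x-x-x-D   [D → x]
x-x-x-D => x-x-x-x   [D → x]

E => E-D => E-D-D => E-D-D-D => D-D-D-D => x-D-D-D => x-x-D-D => x-x-x-D => x-x-x-x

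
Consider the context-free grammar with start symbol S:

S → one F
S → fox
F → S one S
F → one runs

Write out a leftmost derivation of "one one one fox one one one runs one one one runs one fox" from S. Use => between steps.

S => one F   [S → one F]
one F => one S one S   [F → S one S]
one S one S => one one F one S   [S → one F]
one one F one S => one one S one S one S   [F → S one S]
one one S one S one S => one one one F one S one S   [S → one F]
one one one F one S one S => one one one S one S one S one S   [F → S one S]
one one one S one S one S one S => one one one fox one S one S one S   [S → fox]
one one one fox one S one S one S => one one one fox one one F one S one S   [S → one F]
one one one fox one one F one S one S => one one one fox one one one runs one S one S   [F → one runs]
one one one fox one one one runs one S one S => one one one fox one one one runs one one F one S   [S → one F]
one one one fox one one one runs one one F one S => one one one fox one one one runs one one one runs one S   [F → one runs]
one one one fox one one one runs one one one runs one S => one one one fox one one one runs one one one runs one fox   [S → fox]

S => one F => one S one S => one one F one S => one one S one S one S => one one one F one S one S => one one one S one S one S one S => one one one fox one S one S one S => one one one fox one one F one S one S => one one one fox one one one runs one S one S => one one one fox one one one runs one one F one S => one one one fox one one one runs one one one runs one S => one one one fox one one one runs one one one runs one fox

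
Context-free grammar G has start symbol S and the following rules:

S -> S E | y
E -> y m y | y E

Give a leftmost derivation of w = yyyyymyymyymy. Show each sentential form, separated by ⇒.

S ⇒ SE   [S -> S E]
SE ⇒ SEE   [S -> S E]
SEE ⇒ SEEE   [S -> S E]
SEEE ⇒ yEEE   [S -> y]
yEEE ⇒ yyEEE   [E -> y E]
yyEEE ⇒ yyyEEE   [E -> y E]
yyyEEE ⇒ yyyyEEE   [E -> y E]
yyyyEEE ⇒ yyyyymyEE   [E -> y m y]
yyyyymyEE ⇒ yyyyymyymyE   [E -> y m y]
yyyyymyymyE ⇒ yyyyymyymyymy   [E -> y m y]

S ⇒ SE ⇒ SEE ⇒ SEEE ⇒ yEEE ⇒ yyEEE ⇒ yyyEEE ⇒ yyyyEEE ⇒ yyyyymyEE ⇒ yyyyymyymyE ⇒ yyyyymyymyymy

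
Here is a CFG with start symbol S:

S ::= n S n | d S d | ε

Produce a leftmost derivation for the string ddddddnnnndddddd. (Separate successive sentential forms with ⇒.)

S ⇒ dSd ⇒ ddSdd ⇒ dddSddd ⇒ ddddSdddd ⇒ dddddSddddd ⇒ ddddddSdddddd ⇒ ddddddnSndddddd ⇒ ddddddnnSnndddddd ⇒ ddddddnnnndddddd

S ⇒ dSd   [S ::= d S d]
dSd ⇒ ddSdd   [S ::= d S d]
ddSdd ⇒ dddSddd   [S ::= d S d]
dddSddd ⇒ ddddSdddd   [S ::= d S d]
ddddSdddd ⇒ dddddSddddd   [S ::= d S d]
dddddSddddd ⇒ ddddddSdddddd   [S ::= d S d]
ddddddSdddddd ⇒ ddddddnSndddddd   [S ::= n S n]
ddddddnSndddddd ⇒ ddddddnnSnndddddd   [S ::= n S n]
ddddddnnSnndddddd ⇒ ddddddnnnndddddd   [S ::= ε]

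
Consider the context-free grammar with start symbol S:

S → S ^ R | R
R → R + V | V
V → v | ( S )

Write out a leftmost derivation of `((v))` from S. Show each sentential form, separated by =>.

S => R => V => (S) => (R) => (V) => ((S)) => ((R)) => ((V)) => ((v))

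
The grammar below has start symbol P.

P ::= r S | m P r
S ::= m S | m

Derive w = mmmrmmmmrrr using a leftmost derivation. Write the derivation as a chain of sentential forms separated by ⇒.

P ⇒ mPr   [P ::= m P r]
mPr ⇒ mmPrr   [P ::= m P r]
mmPrr ⇒ mmmPrrr   [P ::= m P r]
mmmPrrr ⇒ mmmrSrrr   [P ::= r S]
mmmrSrrr ⇒ mmmrmSrrr   [S ::= m S]
mmmrmSrrr ⇒ mmmrmmSrrr   [S ::= m S]
mmmrmmSrrr ⇒ mmmrmmmSrrr   [S ::= m S]
mmmrmmmSrrr ⇒ mmmrmmmmrrr   [S ::= m]

P⇒mPr⇒mmPrr⇒mmmPrrr⇒mmmrSrrr⇒mmmrmSrrr⇒mmmrmmSrrr⇒mmmrmmmSrrr⇒mmmrmmmmrrr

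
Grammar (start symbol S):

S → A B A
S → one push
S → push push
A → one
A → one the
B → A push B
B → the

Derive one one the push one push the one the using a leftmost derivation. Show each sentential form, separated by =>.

S => A B A => one B A => one A push B A => one one the push B A => one one the push A push B A => one one the push one push B A => one one the push one push the A => one one the push one push the one the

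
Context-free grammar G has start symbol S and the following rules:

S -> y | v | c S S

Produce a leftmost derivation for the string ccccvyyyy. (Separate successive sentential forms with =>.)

S => cSS   [S -> c S S]
cSS => ccSSS   [S -> c S S]
ccSSS => cccSSSS   [S -> c S S]
cccSSSS => ccccSSSSS   [S -> c S S]
ccccSSSSS => ccccvSSSS   [S -> v]
ccccvSSSS => ccccvySSS   [S -> y]
ccccvySSS => ccccvyySS   [S -> y]
ccccvyySS => ccccvyyyS   [S -> y]
ccccvyyyS => ccccvyyyy   [S -> y]

S => cSS => ccSSS => cccSSSS => ccccSSSSS => ccccvSSSS => ccccvySSS => ccccvyySS => ccccvyyyS => ccccvyyyy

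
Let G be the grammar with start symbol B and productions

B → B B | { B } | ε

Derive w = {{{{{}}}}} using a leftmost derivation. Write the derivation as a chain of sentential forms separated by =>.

B => {B} => {{B}} => {{BB}} => {{BBB}} => {{{B}BB}} => {{{BB}BB}} => {{{{B}B}BB}} => {{{{{B}}B}BB}} => {{{{{}}B}BB}} => {{{{{}}}BB}} => {{{{{}}}B}} => {{{{{}}}}}

B => {B}   [B → { B }]
{B} => {{B}}   [B → { B }]
{{B}} => {{BB}}   [B → B B]
{{BB}} => {{BBB}}   [B → B B]
{{BBB}} => {{{B}BB}}   [B → { B }]
{{{B}BB}} => {{{BB}BB}}   [B → B B]
{{{BB}BB}} => {{{{B}B}BB}}   [B → { B }]
{{{{B}B}BB}} => {{{{{B}}B}BB}}   [B → { B }]
{{{{{B}}B}BB}} => {{{{{}}B}BB}}   [B → ε]
{{{{{}}B}BB}} => {{{{{}}}BB}}   [B → ε]
{{{{{}}}BB}} => {{{{{}}}B}}   [B → ε]
{{{{{}}}B}} => {{{{{}}}}}   [B → ε]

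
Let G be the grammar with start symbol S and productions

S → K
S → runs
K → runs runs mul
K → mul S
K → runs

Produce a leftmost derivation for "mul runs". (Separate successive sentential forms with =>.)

S => K   [S → K]
K => mul S   [K → mul S]
mul S => mul runs   [S → runs]

S => K => mul S => mul runs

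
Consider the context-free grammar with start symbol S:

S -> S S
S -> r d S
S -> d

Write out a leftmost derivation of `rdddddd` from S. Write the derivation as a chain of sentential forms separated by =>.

S => rdS => rdSS => rdSSS => rdSSSS => rdSSSSS => rddSSSS => rdddSSS => rddddSS => rdddddS => rdddddd

S => rdS   [S -> r d S]
rdS => rdSS   [S -> S S]
rdSS => rdSSS   [S -> S S]
rdSSS => rdSSSS   [S -> S S]
rdSSSS => rdSSSSS   [S -> S S]
rdSSSSS => rddSSSS   [S -> d]
rddSSSS => rdddSSS   [S -> d]
rdddSSS => rddddSS   [S -> d]
rddddSS => rdddddS   [S -> d]
rdddddS => rdddddd   [S -> d]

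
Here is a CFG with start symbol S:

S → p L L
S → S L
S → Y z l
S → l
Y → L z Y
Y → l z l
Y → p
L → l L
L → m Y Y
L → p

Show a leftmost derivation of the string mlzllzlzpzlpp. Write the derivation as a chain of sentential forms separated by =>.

S=>SL=>SLL=>YzlLL=>LzYzlLL=>mYYzYzlLL=>mlzlYzYzlLL=>mlzllzlzYzlLL=>mlzllzlzpzlLL=>mlzllzlzpzlpL=>mlzllzlzpzlpp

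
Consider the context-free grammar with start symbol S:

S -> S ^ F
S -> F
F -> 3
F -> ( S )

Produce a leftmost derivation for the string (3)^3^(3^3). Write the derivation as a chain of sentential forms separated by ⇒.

S ⇒ S^F   [S -> S ^ F]
S^F ⇒ S^F^F   [S -> S ^ F]
S^F^F ⇒ F^F^F   [S -> F]
F^F^F ⇒ (S)^F^F   [F -> ( S )]
(S)^F^F ⇒ (F)^F^F   [S -> F]
(F)^F^F ⇒ (3)^F^F   [F -> 3]
(3)^F^F ⇒ (3)^3^F   [F -> 3]
(3)^3^F ⇒ (3)^3^(S)   [F -> ( S )]
(3)^3^(S) ⇒ (3)^3^(S^F)   [S -> S ^ F]
(3)^3^(S^F) ⇒ (3)^3^(F^F)   [S -> F]
(3)^3^(F^F) ⇒ (3)^3^(3^F)   [F -> 3]
(3)^3^(3^F) ⇒ (3)^3^(3^3)   [F -> 3]

S⇒S^F⇒S^F^F⇒F^F^F⇒(S)^F^F⇒(F)^F^F⇒(3)^F^F⇒(3)^3^F⇒(3)^3^(S)⇒(3)^3^(S^F)⇒(3)^3^(F^F)⇒(3)^3^(3^F)⇒(3)^3^(3^3)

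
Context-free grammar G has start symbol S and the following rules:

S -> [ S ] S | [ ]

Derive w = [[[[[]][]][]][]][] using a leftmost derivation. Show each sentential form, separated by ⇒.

S ⇒ [S]S ⇒ [[S]S]S ⇒ [[[S]S]S]S ⇒ [[[[S]S]S]S]S ⇒ [[[[[]]S]S]S]S ⇒ [[[[[]][]]S]S]S ⇒ [[[[[]][]][]]S]S ⇒ [[[[[]][]][]][]]S ⇒ [[[[[]][]][]][]][]

S ⇒ [S]S   [S -> [ S ] S]
[S]S ⇒ [[S]S]S   [S -> [ S ] S]
[[S]S]S ⇒ [[[S]S]S]S   [S -> [ S ] S]
[[[S]S]S]S ⇒ [[[[S]S]S]S]S   [S -> [ S ] S]
[[[[S]S]S]S]S ⇒ [[[[[]]S]S]S]S   [S -> [ ]]
[[[[[]]S]S]S]S ⇒ [[[[[]][]]S]S]S   [S -> [ ]]
[[[[[]][]]S]S]S ⇒ [[[[[]][]][]]S]S   [S -> [ ]]
[[[[[]][]][]]S]S ⇒ [[[[[]][]][]][]]S   [S -> [ ]]
[[[[[]][]][]][]]S ⇒ [[[[[]][]][]][]][]   [S -> [ ]]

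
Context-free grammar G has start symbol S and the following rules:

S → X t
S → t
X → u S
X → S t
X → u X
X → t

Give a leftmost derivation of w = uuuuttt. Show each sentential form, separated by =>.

S=>Xt=>uXt=>uuXt=>uuuSt=>uuuXtt=>uuuuStt=>uuuuttt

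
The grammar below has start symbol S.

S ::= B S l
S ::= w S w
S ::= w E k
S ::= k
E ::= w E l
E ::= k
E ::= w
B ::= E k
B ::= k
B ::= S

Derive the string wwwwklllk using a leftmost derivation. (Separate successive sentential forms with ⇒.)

S⇒wEk⇒wwElk⇒wwwEllk⇒wwwwElllk⇒wwwwklllk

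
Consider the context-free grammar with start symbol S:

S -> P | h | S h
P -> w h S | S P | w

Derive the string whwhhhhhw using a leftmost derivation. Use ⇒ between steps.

S ⇒ P ⇒ SP ⇒ ShP ⇒ ShhP ⇒ ShhhP ⇒ PhhhP ⇒ whShhhP ⇒ whPhhhP ⇒ whwhShhhP ⇒ whwhhhhhP ⇒ whwhhhhhw

S ⇒ P   [S -> P]
P ⇒ SP   [P -> S P]
SP ⇒ ShP   [S -> S h]
ShP ⇒ ShhP   [S -> S h]
ShhP ⇒ ShhhP   [S -> S h]
ShhhP ⇒ PhhhP   [S -> P]
PhhhP ⇒ whShhhP   [P -> w h S]
whShhhP ⇒ whPhhhP   [S -> P]
whPhhhP ⇒ whwhShhhP   [P -> w h S]
whwhShhhP ⇒ whwhhhhhP   [S -> h]
whwhhhhhP ⇒ whwhhhhhw   [P -> w]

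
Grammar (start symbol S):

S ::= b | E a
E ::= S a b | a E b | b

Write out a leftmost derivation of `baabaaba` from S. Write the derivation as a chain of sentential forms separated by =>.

S => Ea   [S ::= E a]
Ea => Saba   [E ::= S a b]
Saba => Eaaba   [S ::= E a]
Eaaba => Sabaaba   [E ::= S a b]
Sabaaba => Eaabaaba   [S ::= E a]
Eaabaaba => baabaaba   [E ::= b]

S => Ea => Saba => Eaaba => Sabaaba => Eaabaaba => baabaaba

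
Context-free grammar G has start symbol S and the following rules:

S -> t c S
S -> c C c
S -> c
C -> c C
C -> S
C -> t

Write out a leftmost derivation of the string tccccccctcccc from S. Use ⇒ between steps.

S ⇒ tcS ⇒ tccCc ⇒ tcccCc ⇒ tcccSc ⇒ tccccCcc ⇒ tcccccCcc ⇒ tccccccCcc ⇒ tcccccccCcc ⇒ tcccccccScc ⇒ tccccccctcScc ⇒ tccccccctcccc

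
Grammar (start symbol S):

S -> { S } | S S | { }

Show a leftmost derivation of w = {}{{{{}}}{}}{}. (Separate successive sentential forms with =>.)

S=>SS=>{}S=>{}SS=>{}{S}S=>{}{SS}S=>{}{{S}S}S=>{}{{{S}}S}S=>{}{{{{}}}S}S=>{}{{{{}}}{}}S=>{}{{{{}}}{}}{}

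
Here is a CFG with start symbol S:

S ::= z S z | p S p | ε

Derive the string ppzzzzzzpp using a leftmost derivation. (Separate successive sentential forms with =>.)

S => pSp   [S ::= p S p]
pSp => ppSpp   [S ::= p S p]
ppSpp => ppzSzpp   [S ::= z S z]
ppzSzpp => ppzzSzzpp   [S ::= z S z]
ppzzSzzpp => ppzzzSzzzpp   [S ::= z S z]
ppzzzSzzzpp => ppzzzzzzpp   [S ::= ε]

S=>pSp=>ppSpp=>ppzSzpp=>ppzzSzzpp=>ppzzzSzzzpp=>ppzzzzzzpp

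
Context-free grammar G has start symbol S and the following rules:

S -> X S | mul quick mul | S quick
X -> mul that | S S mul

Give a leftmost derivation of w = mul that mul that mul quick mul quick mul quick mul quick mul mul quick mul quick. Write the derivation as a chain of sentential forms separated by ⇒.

S ⇒ X S ⇒ mul that S ⇒ mul that S quick ⇒ mul that X S quick ⇒ mul that S S mul S quick ⇒ mul that X S S mul S quick ⇒ mul that mul that S S mul S quick ⇒ mul that mul that S quick S mul S quick ⇒ mul that mul that mul quick mul quick S mul S quick ⇒ mul that mul that mul quick mul quick S quick mul S quick ⇒ mul that mul that mul quick mul quick mul quick mul quick mul S quick ⇒ mul that mul that mul quick mul quick mul quick mul quick mul mul quick mul quick

S ⇒ X S   [S -> X S]
X S ⇒ mul that S   [X -> mul that]
mul that S ⇒ mul that S quick   [S -> S quick]
mul that S quick ⇒ mul that X S quick   [S -> X S]
mul that X S quick ⇒ mul that S S mul S quick   [X -> S S mul]
mul that S S mul S quick ⇒ mul that X S S mul S quick   [S -> X S]
mul that X S S mul S quick ⇒ mul that mul that S S mul S quick   [X -> mul that]
mul that mul that S S mul S quick ⇒ mul that mul that S quick S mul S quick   [S -> S quick]
mul that mul that S quick S mul S quick ⇒ mul that mul that mul quick mul quick S mul S quick   [S -> mul quick mul]
mul that mul that mul quick mul quick S mul S quick ⇒ mul that mul that mul quick mul quick S quick mul S quick   [S -> S quick]
mul that mul that mul quick mul quick S quick mul S quick ⇒ mul that mul that mul quick mul quick mul quick mul quick mul S quick   [S -> mul quick mul]
mul that mul that mul quick mul quick mul quick mul quick mul S quick ⇒ mul that mul that mul quick mul quick mul quick mul quick mul mul quick mul quick   [S -> mul quick mul]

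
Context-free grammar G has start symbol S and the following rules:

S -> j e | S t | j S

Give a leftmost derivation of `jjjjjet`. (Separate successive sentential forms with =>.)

S => jS => jjS => jjjS => jjjSt => jjjjSt => jjjjjet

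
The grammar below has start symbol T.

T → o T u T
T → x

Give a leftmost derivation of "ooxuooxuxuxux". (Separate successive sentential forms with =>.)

T => oTuT   [T → o T u T]
oTuT => ooTuTuT   [T → o T u T]
ooTuTuT => ooxuTuT   [T → x]
ooxuTuT => ooxuoTuTuT   [T → o T u T]
ooxuoTuTuT => ooxuooTuTuTuT   [T → o T u T]
ooxuooTuTuTuT => ooxuooxuTuTuT   [T → x]
ooxuooxuTuTuT => ooxuooxuxuTuT   [T → x]
ooxuooxuxuTuT => ooxuooxuxuxuT   [T → x]
ooxuooxuxuxuT => ooxuooxuxuxux   [T → x]

T => oTuT => ooTuTuT => ooxuTuT => ooxuoTuTuT => ooxuooTuTuTuT => ooxuooxuTuTuT => ooxuooxuxuTuT => ooxuooxuxuxuT => ooxuooxuxuxux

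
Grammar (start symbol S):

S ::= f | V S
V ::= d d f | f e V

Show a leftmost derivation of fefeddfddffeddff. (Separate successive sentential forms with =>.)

S=>VS=>feVS=>fefeVS=>fefeddfS=>fefeddfVS=>fefeddfddfS=>fefeddfddfVS=>fefeddfddffeVS=>fefeddfddffeddfS=>fefeddfddffeddff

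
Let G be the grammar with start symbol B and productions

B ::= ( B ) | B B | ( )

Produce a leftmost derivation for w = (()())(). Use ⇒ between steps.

B⇒BB⇒(B)B⇒(BB)B⇒(()B)B⇒(()())B⇒(()())()

B ⇒ BB   [B ::= B B]
BB ⇒ (B)B   [B ::= ( B )]
(B)B ⇒ (BB)B   [B ::= B B]
(BB)B ⇒ (()B)B   [B ::= ( )]
(()B)B ⇒ (()())B   [B ::= ( )]
(()())B ⇒ (()())()   [B ::= ( )]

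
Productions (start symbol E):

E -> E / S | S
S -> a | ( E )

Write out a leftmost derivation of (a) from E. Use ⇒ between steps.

E⇒S⇒(E)⇒(S)⇒(a)

E ⇒ S   [E -> S]
S ⇒ (E)   [S -> ( E )]
(E) ⇒ (S)   [E -> S]
(S) ⇒ (a)   [S -> a]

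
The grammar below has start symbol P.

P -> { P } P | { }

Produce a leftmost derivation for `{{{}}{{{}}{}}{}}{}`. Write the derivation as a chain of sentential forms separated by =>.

P => {P}P   [P -> { P } P]
{P}P => {{P}P}P   [P -> { P } P]
{{P}P}P => {{{}}P}P   [P -> { }]
{{{}}P}P => {{{}}{P}P}P   [P -> { P } P]
{{{}}{P}P}P => {{{}}{{P}P}P}P   [P -> { P } P]
{{{}}{{P}P}P}P => {{{}}{{{}}P}P}P   [P -> { }]
{{{}}{{{}}P}P}P => {{{}}{{{}}{}}P}P   [P -> { }]
{{{}}{{{}}{}}P}P => {{{}}{{{}}{}}{}}P   [P -> { }]
{{{}}{{{}}{}}{}}P => {{{}}{{{}}{}}{}}{}   [P -> { }]

P => {P}P => {{P}P}P => {{{}}P}P => {{{}}{P}P}P => {{{}}{{P}P}P}P => {{{}}{{{}}P}P}P => {{{}}{{{}}{}}P}P => {{{}}{{{}}{}}{}}P => {{{}}{{{}}{}}{}}{}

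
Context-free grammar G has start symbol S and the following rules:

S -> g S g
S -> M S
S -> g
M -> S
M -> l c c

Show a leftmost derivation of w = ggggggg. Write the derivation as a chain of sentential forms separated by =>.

S => MS => SS => MSS => SSS => gSS => ggSgS => ggggS => gggggSg => ggggggg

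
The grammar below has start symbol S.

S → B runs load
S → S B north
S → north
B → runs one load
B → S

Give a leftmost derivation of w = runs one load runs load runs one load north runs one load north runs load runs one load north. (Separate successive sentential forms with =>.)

S => S B north   [S → S B north]
S B north => B runs load B north   [S → B runs load]
B runs load B north => S runs load B north   [B → S]
S runs load B north => S B north runs load B north   [S → S B north]
S B north runs load B north => S B north B north runs load B north   [S → S B north]
S B north B north runs load B north => B runs load B north B north runs load B north   [S → B runs load]
B runs load B north B north runs load B north => runs one load runs load B north B north runs load B north   [B → runs one load]
runs one load runs load B north B north runs load B north => runs one load runs load runs one load north B north runs load B north   [B → runs one load]
runs one load runs load runs one load north B north runs load B north => runs one load runs load runs one load north runs one load north runs load B north   [B → runs one load]
runs one load runs load runs one load north runs one load north runs load B north => runs one load runs load runs one load north runs one load north runs load runs one load north   [B → runs one load]

S => S B north => B runs load B north => S runs load B north => S B north runs load B north => S B north B north runs load B north => B runs load B north B north runs load B north => runs one load runs load B north B north runs load B north => runs one load runs load runs one load north B north runs load B north => runs one load runs load runs one load north runs one load north runs load B north => runs one load runs load runs one load north runs one load north runs load runs one load north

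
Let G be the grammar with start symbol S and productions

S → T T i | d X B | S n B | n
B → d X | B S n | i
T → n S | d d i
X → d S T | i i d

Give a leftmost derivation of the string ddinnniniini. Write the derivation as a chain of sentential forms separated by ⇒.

S⇒SnB⇒TTinB⇒ddiTinB⇒ddinSinB⇒ddinSnBinB⇒ddinSnBnBinB⇒ddinnnBnBinB⇒ddinnninBinB⇒ddinnniniinB⇒ddinnniniini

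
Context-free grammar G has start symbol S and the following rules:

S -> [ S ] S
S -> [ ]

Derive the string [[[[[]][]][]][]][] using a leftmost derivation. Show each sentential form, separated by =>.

S => [S]S   [S -> [ S ] S]
[S]S => [[S]S]S   [S -> [ S ] S]
[[S]S]S => [[[S]S]S]S   [S -> [ S ] S]
[[[S]S]S]S => [[[[S]S]S]S]S   [S -> [ S ] S]
[[[[S]S]S]S]S => [[[[[]]S]S]S]S   [S -> [ ]]
[[[[[]]S]S]S]S => [[[[[]][]]S]S]S   [S -> [ ]]
[[[[[]][]]S]S]S => [[[[[]][]][]]S]S   [S -> [ ]]
[[[[[]][]][]]S]S => [[[[[]][]][]][]]S   [S -> [ ]]
[[[[[]][]][]][]]S => [[[[[]][]][]][]][]   [S -> [ ]]

S => [S]S => [[S]S]S => [[[S]S]S]S => [[[[S]S]S]S]S => [[[[[]]S]S]S]S => [[[[[]][]]S]S]S => [[[[[]][]][]]S]S => [[[[[]][]][]][]]S => [[[[[]][]][]][]][]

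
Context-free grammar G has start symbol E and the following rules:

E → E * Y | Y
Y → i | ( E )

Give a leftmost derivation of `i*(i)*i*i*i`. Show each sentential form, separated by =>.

E => E*Y   [E → E * Y]
E*Y => E*Y*Y   [E → E * Y]
E*Y*Y => E*Y*Y*Y   [E → E * Y]
E*Y*Y*Y => E*Y*Y*Y*Y   [E → E * Y]
E*Y*Y*Y*Y => Y*Y*Y*Y*Y   [E → Y]
Y*Y*Y*Y*Y => i*Y*Y*Y*Y   [Y → i]
i*Y*Y*Y*Y => i*(E)*Y*Y*Y   [Y → ( E )]
i*(E)*Y*Y*Y => i*(Y)*Y*Y*Y   [E → Y]
i*(Y)*Y*Y*Y => i*(i)*Y*Y*Y   [Y → i]
i*(i)*Y*Y*Y => i*(i)*i*Y*Y   [Y → i]
i*(i)*i*Y*Y => i*(i)*i*i*Y   [Y → i]
i*(i)*i*i*Y => i*(i)*i*i*i   [Y → i]

E => E*Y => E*Y*Y => E*Y*Y*Y => E*Y*Y*Y*Y => Y*Y*Y*Y*Y => i*Y*Y*Y*Y => i*(E)*Y*Y*Y => i*(Y)*Y*Y*Y => i*(i)*Y*Y*Y => i*(i)*i*Y*Y => i*(i)*i*i*Y => i*(i)*i*i*i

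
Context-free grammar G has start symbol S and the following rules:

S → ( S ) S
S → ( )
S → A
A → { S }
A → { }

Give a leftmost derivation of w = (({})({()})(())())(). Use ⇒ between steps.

S ⇒ (S)S ⇒ ((S)S)S ⇒ ((A)S)S ⇒ (({})S)S ⇒ (({})(S)S)S ⇒ (({})(A)S)S ⇒ (({})({S})S)S ⇒ (({})({()})S)S ⇒ (({})({()})(S)S)S ⇒ (({})({()})(())S)S ⇒ (({})({()})(())())S ⇒ (({})({()})(())())()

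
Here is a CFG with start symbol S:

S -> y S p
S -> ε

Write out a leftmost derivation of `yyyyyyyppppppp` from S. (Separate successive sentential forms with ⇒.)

S ⇒ ySp ⇒ yySpp ⇒ yyySppp ⇒ yyyySpppp ⇒ yyyyySppppp ⇒ yyyyyySpppppp ⇒ yyyyyyySppppppp ⇒ yyyyyyyppppppp

S ⇒ ySp   [S -> y S p]
ySp ⇒ yySpp   [S -> y S p]
yySpp ⇒ yyySppp   [S -> y S p]
yyySppp ⇒ yyyySpppp   [S -> y S p]
yyyySpppp ⇒ yyyyySppppp   [S -> y S p]
yyyyySppppp ⇒ yyyyyySpppppp   [S -> y S p]
yyyyyySpppppp ⇒ yyyyyyySppppppp   [S -> y S p]
yyyyyyySppppppp ⇒ yyyyyyyppppppp   [S -> ε]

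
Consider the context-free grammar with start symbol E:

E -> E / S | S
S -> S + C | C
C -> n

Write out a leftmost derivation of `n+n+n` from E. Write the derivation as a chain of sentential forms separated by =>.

E=>S=>S+C=>S+C+C=>C+C+C=>n+C+C=>n+n+C=>n+n+n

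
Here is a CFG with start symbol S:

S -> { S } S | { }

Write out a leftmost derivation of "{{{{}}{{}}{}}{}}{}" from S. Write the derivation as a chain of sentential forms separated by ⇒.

S ⇒ {S}S ⇒ {{S}S}S ⇒ {{{S}S}S}S ⇒ {{{{}}S}S}S ⇒ {{{{}}{S}S}S}S ⇒ {{{{}}{{}}S}S}S ⇒ {{{{}}{{}}{}}S}S ⇒ {{{{}}{{}}{}}{}}S ⇒ {{{{}}{{}}{}}{}}{}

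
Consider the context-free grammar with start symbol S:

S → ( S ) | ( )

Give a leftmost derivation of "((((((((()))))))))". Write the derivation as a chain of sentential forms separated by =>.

S => (S) => ((S)) => (((S))) => ((((S)))) => (((((S))))) => ((((((S)))))) => (((((((S))))))) => ((((((((S)))))))) => ((((((((()))))))))

S => (S)   [S → ( S )]
(S) => ((S))   [S → ( S )]
((S)) => (((S)))   [S → ( S )]
(((S))) => ((((S))))   [S → ( S )]
((((S)))) => (((((S)))))   [S → ( S )]
(((((S))))) => ((((((S))))))   [S → ( S )]
((((((S)))))) => (((((((S)))))))   [S → ( S )]
(((((((S))))))) => ((((((((S))))))))   [S → ( S )]
((((((((S)))))))) => ((((((((()))))))))   [S → ( )]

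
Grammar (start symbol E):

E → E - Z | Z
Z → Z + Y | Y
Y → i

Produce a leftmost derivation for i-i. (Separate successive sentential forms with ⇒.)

E ⇒ E-Z   [E → E - Z]
E-Z ⇒ Z-Z   [E → Z]
Z-Z ⇒ Y-Z   [Z → Y]
Y-Z ⇒ i-Z   [Y → i]
i-Z ⇒ i-Y   [Z → Y]
i-Y ⇒ i-i   [Y → i]

E⇒E-Z⇒Z-Z⇒Y-Z⇒i-Z⇒i-Y⇒i-i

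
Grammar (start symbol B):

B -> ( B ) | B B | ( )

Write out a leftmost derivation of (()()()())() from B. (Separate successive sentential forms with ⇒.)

B ⇒ BB   [B -> B B]
BB ⇒ (B)B   [B -> ( B )]
(B)B ⇒ (BB)B   [B -> B B]
(BB)B ⇒ (BBB)B   [B -> B B]
(BBB)B ⇒ (BBBB)B   [B -> B B]
(BBBB)B ⇒ (()BBB)B   [B -> ( )]
(()BBB)B ⇒ (()()BB)B   [B -> ( )]
(()()BB)B ⇒ (()()()B)B   [B -> ( )]
(()()()B)B ⇒ (()()()())B   [B -> ( )]
(()()()())B ⇒ (()()()())()   [B -> ( )]

B⇒BB⇒(B)B⇒(BB)B⇒(BBB)B⇒(BBBB)B⇒(()BBB)B⇒(()()BB)B⇒(()()()B)B⇒(()()()())B⇒(()()()())()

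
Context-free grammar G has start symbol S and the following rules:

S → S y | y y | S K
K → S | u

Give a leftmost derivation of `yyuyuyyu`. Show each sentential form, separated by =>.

S => SK => SyK => SyyK => SKyyK => SyKyyK => SKyKyyK => yyKyKyyK => yyuyKyyK => yyuyuyyK => yyuyuyyu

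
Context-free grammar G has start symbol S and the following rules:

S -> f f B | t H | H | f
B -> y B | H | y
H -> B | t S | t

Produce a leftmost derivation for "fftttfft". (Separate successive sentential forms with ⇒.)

S ⇒ ffB ⇒ ffH ⇒ fftS ⇒ ffttH ⇒ fftttS ⇒ fftttffB ⇒ fftttffH ⇒ fftttfft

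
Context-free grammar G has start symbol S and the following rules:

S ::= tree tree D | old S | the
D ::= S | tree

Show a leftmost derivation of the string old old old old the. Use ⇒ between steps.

S ⇒ old S   [S ::= old S]
old S ⇒ old old S   [S ::= old S]
old old S ⇒ old old old S   [S ::= old S]
old old old S ⇒ old old old old S   [S ::= old S]
old old old old S ⇒ old old old old the   [S ::= the]

S ⇒ old S ⇒ old old S ⇒ old old old S ⇒ old old old old S ⇒ old old old old the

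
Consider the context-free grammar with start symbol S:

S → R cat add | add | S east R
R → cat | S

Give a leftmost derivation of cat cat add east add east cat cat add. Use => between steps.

S => S east R   [S → S east R]
S east R => R cat add east R   [S → R cat add]
R cat add east R => cat cat add east R   [R → cat]
cat cat add east R => cat cat add east S   [R → S]
cat cat add east S => cat cat add east R cat add   [S → R cat add]
cat cat add east R cat add => cat cat add east S cat add   [R → S]
cat cat add east S cat add => cat cat add east S east R cat add   [S → S east R]
cat cat add east S east R cat add => cat cat add east add east R cat add   [S → add]
cat cat add east add east R cat add => cat cat add east add east cat cat add   [R → cat]

S => S east R => R cat add east R => cat cat add east R => cat cat add east S => cat cat add east R cat add => cat cat add east S cat add => cat cat add east S east R cat add => cat cat add east add east R cat add => cat cat add east add east cat cat add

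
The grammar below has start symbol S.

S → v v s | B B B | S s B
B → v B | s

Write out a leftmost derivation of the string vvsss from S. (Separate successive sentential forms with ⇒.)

S ⇒ BBB ⇒ vBBB ⇒ vvBBB ⇒ vvsBB ⇒ vvssB ⇒ vvsss

S ⇒ BBB   [S → B B B]
BBB ⇒ vBBB   [B → v B]
vBBB ⇒ vvBBB   [B → v B]
vvBBB ⇒ vvsBB   [B → s]
vvsBB ⇒ vvssB   [B → s]
vvssB ⇒ vvsss   [B → s]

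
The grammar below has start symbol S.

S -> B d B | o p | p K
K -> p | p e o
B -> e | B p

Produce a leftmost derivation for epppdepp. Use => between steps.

S => BdB => BpdB => BppdB => BpppdB => epppdB => epppdBp => epppdBpp => epppdepp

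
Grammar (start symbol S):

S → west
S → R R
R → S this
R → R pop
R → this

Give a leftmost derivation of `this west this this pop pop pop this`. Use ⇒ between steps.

S ⇒ R R ⇒ R pop R ⇒ R pop pop R ⇒ R pop pop pop R ⇒ S this pop pop pop R ⇒ R R this pop pop pop R ⇒ this R this pop pop pop R ⇒ this S this this pop pop pop R ⇒ this west this this pop pop pop R ⇒ this west this this pop pop pop this

S ⇒ R R   [S → R R]
R R ⇒ R pop R   [R → R pop]
R pop R ⇒ R pop pop R   [R → R pop]
R pop pop R ⇒ R pop pop pop R   [R → R pop]
R pop pop pop R ⇒ S this pop pop pop R   [R → S this]
S this pop pop pop R ⇒ R R this pop pop pop R   [S → R R]
R R this pop pop pop R ⇒ this R this pop pop pop R   [R → this]
this R this pop pop pop R ⇒ this S this this pop pop pop R   [R → S this]
this S this this pop pop pop R ⇒ this west this this pop pop pop R   [S → west]
this west this this pop pop pop R ⇒ this west this this pop pop pop this   [R → this]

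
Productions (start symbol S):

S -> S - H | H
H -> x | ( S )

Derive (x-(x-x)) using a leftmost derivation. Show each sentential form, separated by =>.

S=>H=>(S)=>(S-H)=>(H-H)=>(x-H)=>(x-(S))=>(x-(S-H))=>(x-(H-H))=>(x-(x-H))=>(x-(x-x))

S => H   [S -> H]
H => (S)   [H -> ( S )]
(S) => (S-H)   [S -> S - H]
(S-H) => (H-H)   [S -> H]
(H-H) => (x-H)   [H -> x]
(x-H) => (x-(S))   [H -> ( S )]
(x-(S)) => (x-(S-H))   [S -> S - H]
(x-(S-H)) => (x-(H-H))   [S -> H]
(x-(H-H)) => (x-(x-H))   [H -> x]
(x-(x-H)) => (x-(x-x))   [H -> x]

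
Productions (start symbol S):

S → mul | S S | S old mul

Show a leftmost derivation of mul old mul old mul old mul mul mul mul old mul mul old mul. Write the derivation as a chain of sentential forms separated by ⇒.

S ⇒ S old mul ⇒ S S old mul ⇒ S old mul S old mul ⇒ S S old mul S old mul ⇒ S S S old mul S old mul ⇒ S S S S old mul S old mul ⇒ S old mul S S S old mul S old mul ⇒ S old mul old mul S S S old mul S old mul ⇒ S old mul old mul old mul S S S old mul S old mul ⇒ mul old mul old mul old mul S S S old mul S old mul ⇒ mul old mul old mul old mul mul S S old mul S old mul ⇒ mul old mul old mul old mul mul mul S old mul S old mul ⇒ mul old mul old mul old mul mul mul mul old mul S old mul ⇒ mul old mul old mul old mul mul mul mul old mul mul old mul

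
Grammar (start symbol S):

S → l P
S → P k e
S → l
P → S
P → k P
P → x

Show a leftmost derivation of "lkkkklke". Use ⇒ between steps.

S ⇒ lP   [S → l P]
lP ⇒ lS   [P → S]
lS ⇒ lPke   [S → P k e]
lPke ⇒ lkPke   [P → k P]
lkPke ⇒ lkkPke   [P → k P]
lkkPke ⇒ lkkkPke   [P → k P]
lkkkPke ⇒ lkkkkPke   [P → k P]
lkkkkPke ⇒ lkkkkSke   [P → S]
lkkkkSke ⇒ lkkkklke   [S → l]

S ⇒ lP ⇒ lS ⇒ lPke ⇒ lkPke ⇒ lkkPke ⇒ lkkkPke ⇒ lkkkkPke ⇒ lkkkkSke ⇒ lkkkklke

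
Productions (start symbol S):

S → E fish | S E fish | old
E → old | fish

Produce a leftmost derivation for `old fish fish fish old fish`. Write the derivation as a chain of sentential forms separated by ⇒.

S ⇒ S E fish   [S → S E fish]
S E fish ⇒ S E fish E fish   [S → S E fish]
S E fish E fish ⇒ E fish E fish E fish   [S → E fish]
E fish E fish E fish ⇒ old fish E fish E fish   [E → old]
old fish E fish E fish ⇒ old fish fish fish E fish   [E → fish]
old fish fish fish E fish ⇒ old fish fish fish old fish   [E → old]

S ⇒ S E fish ⇒ S E fish E fish ⇒ E fish E fish E fish ⇒ old fish E fish E fish ⇒ old fish fish fish E fish ⇒ old fish fish fish old fish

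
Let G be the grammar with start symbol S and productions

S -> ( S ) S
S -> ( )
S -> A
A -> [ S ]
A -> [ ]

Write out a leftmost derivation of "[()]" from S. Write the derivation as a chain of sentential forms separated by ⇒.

S ⇒ A ⇒ [S] ⇒ [()]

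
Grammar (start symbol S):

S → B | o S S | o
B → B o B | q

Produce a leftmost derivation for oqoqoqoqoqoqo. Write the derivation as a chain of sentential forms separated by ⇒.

S ⇒ oSS   [S → o S S]
oSS ⇒ oBS   [S → B]
oBS ⇒ oBoBS   [B → B o B]
oBoBS ⇒ oqoBS   [B → q]
oqoBS ⇒ oqoBoBS   [B → B o B]
oqoBoBS ⇒ oqoqoBS   [B → q]
oqoqoBS ⇒ oqoqoBoBS   [B → B o B]
oqoqoBoBS ⇒ oqoqoBoBoBS   [B → B o B]
oqoqoBoBoBS ⇒ oqoqoBoBoBoBS   [B → B o B]
oqoqoBoBoBoBS ⇒ oqoqoqoBoBoBS   [B → q]
oqoqoqoBoBoBS ⇒ oqoqoqoqoBoBS   [B → q]
oqoqoqoqoBoBS ⇒ oqoqoqoqoqoBS   [B → q]
oqoqoqoqoqoBS ⇒ oqoqoqoqoqoqS   [B → q]
oqoqoqoqoqoqS ⇒ oqoqoqoqoqoqo   [S → o]

S ⇒ oSS ⇒ oBS ⇒ oBoBS ⇒ oqoBS ⇒ oqoBoBS ⇒ oqoqoBS ⇒ oqoqoBoBS ⇒ oqoqoBoBoBS ⇒ oqoqoBoBoBoBS ⇒ oqoqoqoBoBoBS ⇒ oqoqoqoqoBoBS ⇒ oqoqoqoqoqoBS ⇒ oqoqoqoqoqoqS ⇒ oqoqoqoqoqoqo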